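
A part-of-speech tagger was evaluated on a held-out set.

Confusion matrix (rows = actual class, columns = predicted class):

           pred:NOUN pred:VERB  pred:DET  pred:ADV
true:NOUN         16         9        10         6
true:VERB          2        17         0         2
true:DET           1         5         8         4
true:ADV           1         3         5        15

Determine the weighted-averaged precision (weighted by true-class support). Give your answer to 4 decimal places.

0.6048

Per-class precision (TP/(TP+FP)):
  NOUN: TP=16, FP=2+1+1=4 → 16/20 = 0.80000
  VERB: TP=17, FP=9+5+3=17 → 17/34 = 0.50000
  DET: TP=8, FP=10+0+5=15 → 8/23 = 0.34783
  ADV: TP=15, FP=6+2+4=12 → 15/27 = 0.55556
Weighted-precision = Σ (supportᵢ/N)·precisionᵢ with N=104: (41/104)·0.80000 + (21/104)·0.50000 + (18/104)·0.34783 + (24/104)·0.55556 = 0.6048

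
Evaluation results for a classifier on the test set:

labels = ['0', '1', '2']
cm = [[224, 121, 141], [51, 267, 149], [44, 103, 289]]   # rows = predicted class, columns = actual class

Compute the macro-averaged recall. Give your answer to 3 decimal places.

Per-class recall (TP/(TP+FN)):
  0: TP=224, FN=51+44=95 → 224/319 = 0.7022
  1: TP=267, FN=121+103=224 → 267/491 = 0.5438
  2: TP=289, FN=141+149=290 → 289/579 = 0.4991
Macro-recall = mean = (0.7022 + 0.5438 + 0.4991) / 3 = 0.582

0.582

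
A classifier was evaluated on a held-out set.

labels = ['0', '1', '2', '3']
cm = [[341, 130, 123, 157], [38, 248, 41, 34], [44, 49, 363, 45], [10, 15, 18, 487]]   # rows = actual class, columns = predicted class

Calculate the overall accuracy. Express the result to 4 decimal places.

0.6715

Accuracy = trace / total = (341+248+363+487=1439) / 2143 = 1439/2143 = 0.6715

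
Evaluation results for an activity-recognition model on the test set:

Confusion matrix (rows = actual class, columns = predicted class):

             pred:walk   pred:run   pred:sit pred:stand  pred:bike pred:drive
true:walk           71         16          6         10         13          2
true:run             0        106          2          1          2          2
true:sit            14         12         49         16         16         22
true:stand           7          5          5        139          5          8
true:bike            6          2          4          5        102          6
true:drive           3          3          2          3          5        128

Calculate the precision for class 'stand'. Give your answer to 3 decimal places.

One-vs-rest for 'stand': TP = diagonal; FP = other classes predicted 'stand'; FN = 'stand' predicted as other.
precision = TP/(TP+FP).
stand: TP=139, FP=10+1+16+5+3=35 → 139/174 = 0.7989

0.799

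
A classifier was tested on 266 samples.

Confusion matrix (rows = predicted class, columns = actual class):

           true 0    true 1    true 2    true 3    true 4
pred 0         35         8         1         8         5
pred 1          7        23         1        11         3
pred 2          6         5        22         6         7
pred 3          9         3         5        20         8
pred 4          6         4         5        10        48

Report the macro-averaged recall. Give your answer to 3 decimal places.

Per-class recall (TP/(TP+FN)):
  0: TP=35, FN=7+6+9+6=28 → 35/63 = 0.5556
  1: TP=23, FN=8+5+3+4=20 → 23/43 = 0.5349
  2: TP=22, FN=1+1+5+5=12 → 22/34 = 0.6471
  3: TP=20, FN=8+11+6+10=35 → 20/55 = 0.3636
  4: TP=48, FN=5+3+7+8=23 → 48/71 = 0.6761
Macro-recall = mean = (0.5556 + 0.5349 + 0.6471 + 0.3636 + 0.6761) / 5 = 0.555

0.555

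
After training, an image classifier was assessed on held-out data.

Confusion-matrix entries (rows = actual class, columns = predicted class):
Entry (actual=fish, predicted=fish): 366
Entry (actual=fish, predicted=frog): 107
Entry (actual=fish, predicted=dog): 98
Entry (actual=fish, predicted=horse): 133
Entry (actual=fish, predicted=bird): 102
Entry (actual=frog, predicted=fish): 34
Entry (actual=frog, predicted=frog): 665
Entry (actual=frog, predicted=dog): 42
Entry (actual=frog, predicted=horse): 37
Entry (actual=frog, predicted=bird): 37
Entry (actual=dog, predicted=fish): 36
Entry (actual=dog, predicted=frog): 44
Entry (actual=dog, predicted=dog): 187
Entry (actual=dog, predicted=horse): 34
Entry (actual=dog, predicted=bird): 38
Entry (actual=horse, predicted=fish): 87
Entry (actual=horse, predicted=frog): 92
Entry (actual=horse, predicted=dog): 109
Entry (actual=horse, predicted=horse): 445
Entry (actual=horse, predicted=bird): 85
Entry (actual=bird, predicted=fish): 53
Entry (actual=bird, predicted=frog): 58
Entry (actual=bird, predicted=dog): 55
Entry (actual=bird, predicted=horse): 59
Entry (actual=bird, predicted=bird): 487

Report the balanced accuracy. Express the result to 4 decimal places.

Balanced accuracy = mean of per-class recall.
  fish: recall = 366/806 = 0.45409
  frog: recall = 665/815 = 0.81595
  dog: recall = 187/339 = 0.55162
  horse: recall = 445/818 = 0.54401
  bird: recall = 487/712 = 0.68399
Mean = (0.45409 + 0.81595 + 0.55162 + 0.54401 + 0.68399) / 5 = 0.6099

0.6099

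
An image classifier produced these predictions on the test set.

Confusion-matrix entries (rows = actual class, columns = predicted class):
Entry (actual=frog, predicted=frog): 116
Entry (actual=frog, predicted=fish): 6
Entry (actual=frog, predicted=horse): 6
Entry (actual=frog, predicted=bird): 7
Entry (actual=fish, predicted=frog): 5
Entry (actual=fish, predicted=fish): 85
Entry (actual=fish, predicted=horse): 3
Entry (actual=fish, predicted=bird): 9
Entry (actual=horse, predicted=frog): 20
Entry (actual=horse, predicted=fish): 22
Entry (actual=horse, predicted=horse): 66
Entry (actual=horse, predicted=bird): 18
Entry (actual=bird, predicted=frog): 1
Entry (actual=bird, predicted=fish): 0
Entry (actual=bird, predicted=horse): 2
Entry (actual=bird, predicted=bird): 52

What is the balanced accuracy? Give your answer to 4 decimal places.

0.7905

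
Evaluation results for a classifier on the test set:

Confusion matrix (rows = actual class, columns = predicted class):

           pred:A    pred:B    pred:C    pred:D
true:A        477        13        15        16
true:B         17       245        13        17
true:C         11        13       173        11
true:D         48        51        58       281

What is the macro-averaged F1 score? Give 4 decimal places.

0.7909

Per-class F1 score (2·TP/(2·TP+FP+FN)):
  A: TP=477, FP=17+11+48=76, FN=13+15+16=44 → 954/1074 = 0.88827
  B: TP=245, FP=13+13+51=77, FN=17+13+17=47 → 490/614 = 0.79805
  C: TP=173, FP=15+13+58=86, FN=11+13+11=35 → 346/467 = 0.74090
  D: TP=281, FP=16+17+11=44, FN=48+51+58=157 → 562/763 = 0.73657
Macro-F1 score = mean = (0.88827 + 0.79805 + 0.74090 + 0.73657) / 4 = 0.7909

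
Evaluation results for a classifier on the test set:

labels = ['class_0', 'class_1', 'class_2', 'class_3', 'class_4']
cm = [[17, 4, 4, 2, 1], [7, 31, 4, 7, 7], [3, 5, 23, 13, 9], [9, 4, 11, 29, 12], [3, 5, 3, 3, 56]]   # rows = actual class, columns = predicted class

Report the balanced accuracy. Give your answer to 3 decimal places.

Balanced accuracy = mean of per-class recall.
  class_0: recall = 17/28 = 0.6071
  class_1: recall = 31/56 = 0.5536
  class_2: recall = 23/53 = 0.4340
  class_3: recall = 29/65 = 0.4462
  class_4: recall = 56/70 = 0.8000
Mean = (0.6071 + 0.5536 + 0.4340 + 0.4462 + 0.8000) / 5 = 0.568

0.568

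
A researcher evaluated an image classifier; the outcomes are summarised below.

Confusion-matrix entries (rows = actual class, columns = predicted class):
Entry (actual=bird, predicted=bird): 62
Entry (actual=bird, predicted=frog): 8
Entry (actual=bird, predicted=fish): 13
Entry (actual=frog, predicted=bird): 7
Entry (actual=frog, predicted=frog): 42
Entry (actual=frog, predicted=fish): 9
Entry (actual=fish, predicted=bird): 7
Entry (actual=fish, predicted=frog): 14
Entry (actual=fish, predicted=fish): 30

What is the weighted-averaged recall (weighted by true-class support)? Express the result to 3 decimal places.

0.698

Per-class recall (TP/(TP+FN)):
  bird: TP=62, FN=8+13=21 → 62/83 = 0.7470
  frog: TP=42, FN=7+9=16 → 42/58 = 0.7241
  fish: TP=30, FN=7+14=21 → 30/51 = 0.5882
Weighted-recall = Σ (supportᵢ/N)·recallᵢ with N=192: (83/192)·0.7470 + (58/192)·0.7241 + (51/192)·0.5882 = 0.698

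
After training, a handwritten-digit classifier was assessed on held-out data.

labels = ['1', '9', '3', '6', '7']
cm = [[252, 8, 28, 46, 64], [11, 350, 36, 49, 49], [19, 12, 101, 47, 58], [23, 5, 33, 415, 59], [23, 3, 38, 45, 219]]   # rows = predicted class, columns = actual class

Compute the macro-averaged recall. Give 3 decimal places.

0.660

Per-class recall (TP/(TP+FN)):
  1: TP=252, FN=11+19+23+23=76 → 252/328 = 0.7683
  9: TP=350, FN=8+12+5+3=28 → 350/378 = 0.9259
  3: TP=101, FN=28+36+33+38=135 → 101/236 = 0.4280
  6: TP=415, FN=46+49+47+45=187 → 415/602 = 0.6894
  7: TP=219, FN=64+49+58+59=230 → 219/449 = 0.4878
Macro-recall = mean = (0.7683 + 0.9259 + 0.4280 + 0.6894 + 0.4878) / 5 = 0.660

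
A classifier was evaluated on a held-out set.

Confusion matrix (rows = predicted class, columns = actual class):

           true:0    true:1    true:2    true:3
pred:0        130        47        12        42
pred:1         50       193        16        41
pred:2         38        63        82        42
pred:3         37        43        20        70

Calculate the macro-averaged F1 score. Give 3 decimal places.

Per-class F1 score (2·TP/(2·TP+FP+FN)):
  0: TP=130, FP=47+12+42=101, FN=50+38+37=125 → 260/486 = 0.5350
  1: TP=193, FP=50+16+41=107, FN=47+63+43=153 → 386/646 = 0.5975
  2: TP=82, FP=38+63+42=143, FN=12+16+20=48 → 164/355 = 0.4620
  3: TP=70, FP=37+43+20=100, FN=42+41+42=125 → 140/365 = 0.3836
Macro-F1 score = mean = (0.5350 + 0.5975 + 0.4620 + 0.3836) / 4 = 0.495

0.495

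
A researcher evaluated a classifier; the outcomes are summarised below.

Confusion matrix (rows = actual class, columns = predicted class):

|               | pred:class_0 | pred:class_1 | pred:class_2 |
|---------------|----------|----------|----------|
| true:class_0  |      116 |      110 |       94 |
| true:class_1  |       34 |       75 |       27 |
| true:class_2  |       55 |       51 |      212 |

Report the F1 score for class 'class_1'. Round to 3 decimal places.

0.403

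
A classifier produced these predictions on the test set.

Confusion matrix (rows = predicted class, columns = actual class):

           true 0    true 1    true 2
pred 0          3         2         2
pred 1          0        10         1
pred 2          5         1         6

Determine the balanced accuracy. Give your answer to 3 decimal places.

Balanced accuracy = mean of per-class recall.
  0: recall = 3/8 = 0.3750
  1: recall = 10/13 = 0.7692
  2: recall = 6/9 = 0.6667
Mean = (0.3750 + 0.7692 + 0.6667) / 3 = 0.604

0.604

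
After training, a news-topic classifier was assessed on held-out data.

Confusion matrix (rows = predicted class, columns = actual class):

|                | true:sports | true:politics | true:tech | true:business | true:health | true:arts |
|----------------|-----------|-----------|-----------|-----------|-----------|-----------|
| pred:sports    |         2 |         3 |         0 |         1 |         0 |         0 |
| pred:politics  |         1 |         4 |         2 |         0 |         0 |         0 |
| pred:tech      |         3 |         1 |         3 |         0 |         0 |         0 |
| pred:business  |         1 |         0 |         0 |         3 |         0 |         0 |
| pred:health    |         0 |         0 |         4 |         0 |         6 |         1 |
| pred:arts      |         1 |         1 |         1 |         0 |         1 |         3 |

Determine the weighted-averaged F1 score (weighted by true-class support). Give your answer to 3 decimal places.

Per-class F1 score (2·TP/(2·TP+FP+FN)):
  sports: TP=2, FP=3+0+1+0+0=4, FN=1+3+1+0+1=6 → 4/14 = 0.2857
  politics: TP=4, FP=1+2+0+0+0=3, FN=3+1+0+0+1=5 → 8/16 = 0.5000
  tech: TP=3, FP=3+1+0+0+0=4, FN=0+2+0+4+1=7 → 6/17 = 0.3529
  business: TP=3, FP=1+0+0+0+0=1, FN=1+0+0+0+0=1 → 6/8 = 0.7500
  health: TP=6, FP=0+0+4+0+1=5, FN=0+0+0+0+1=1 → 12/18 = 0.6667
  arts: TP=3, FP=1+1+1+0+1=4, FN=0+0+0+0+1=1 → 6/11 = 0.5455
Weighted-F1 score = Σ (supportᵢ/N)·F1 scoreᵢ with N=42: (8/42)·0.2857 + (9/42)·0.5000 + (10/42)·0.3529 + (4/42)·0.7500 + (7/42)·0.6667 + (4/42)·0.5455 = 0.480

0.480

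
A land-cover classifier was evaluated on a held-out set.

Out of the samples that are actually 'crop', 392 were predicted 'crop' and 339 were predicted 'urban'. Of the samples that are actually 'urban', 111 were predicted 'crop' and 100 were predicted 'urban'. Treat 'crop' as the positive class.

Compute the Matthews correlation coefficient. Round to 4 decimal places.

MCC = (TP·TN − FP·FN) / √((TP+FP)(TP+FN)(TN+FP)(TN+FN))
Numerator = 392·100 − 111·339 = 1571
Denominator = √(503·731·211·439) = √34059034897 = 184550.9006
MCC = 1571 / 184550.9006 = 0.0085

0.0085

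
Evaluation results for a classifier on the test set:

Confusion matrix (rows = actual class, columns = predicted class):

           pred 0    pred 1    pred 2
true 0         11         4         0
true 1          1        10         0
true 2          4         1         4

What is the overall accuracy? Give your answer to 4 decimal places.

0.7143

Accuracy = trace / total = (11+10+4=25) / 35 = 25/35 = 0.7143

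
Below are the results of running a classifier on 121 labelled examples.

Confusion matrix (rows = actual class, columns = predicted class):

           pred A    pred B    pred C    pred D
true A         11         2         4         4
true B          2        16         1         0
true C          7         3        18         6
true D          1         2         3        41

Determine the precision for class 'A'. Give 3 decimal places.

Treat 'A' as positive and all other classes as negative.
precision = TP/(TP+FP).
A: TP=11, FP=2+7+1=10 → 11/21 = 0.5238

0.524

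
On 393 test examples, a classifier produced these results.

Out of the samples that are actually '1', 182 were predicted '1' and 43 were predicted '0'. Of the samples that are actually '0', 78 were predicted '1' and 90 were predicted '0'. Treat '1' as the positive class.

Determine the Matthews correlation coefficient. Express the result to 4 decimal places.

0.3603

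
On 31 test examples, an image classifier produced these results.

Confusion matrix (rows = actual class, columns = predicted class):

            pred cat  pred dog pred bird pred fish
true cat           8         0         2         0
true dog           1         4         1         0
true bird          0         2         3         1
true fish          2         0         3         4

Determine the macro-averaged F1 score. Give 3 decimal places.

0.600

Per-class F1 score (2·TP/(2·TP+FP+FN)):
  cat: TP=8, FP=1+0+2=3, FN=0+2+0=2 → 16/21 = 0.7619
  dog: TP=4, FP=0+2+0=2, FN=1+1+0=2 → 8/12 = 0.6667
  bird: TP=3, FP=2+1+3=6, FN=0+2+1=3 → 6/15 = 0.4000
  fish: TP=4, FP=0+0+1=1, FN=2+0+3=5 → 8/14 = 0.5714
Macro-F1 score = mean = (0.7619 + 0.6667 + 0.4000 + 0.5714) / 4 = 0.600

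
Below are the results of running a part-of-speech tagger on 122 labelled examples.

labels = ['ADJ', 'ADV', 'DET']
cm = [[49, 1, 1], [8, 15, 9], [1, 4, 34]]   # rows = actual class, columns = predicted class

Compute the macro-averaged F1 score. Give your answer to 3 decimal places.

Per-class F1 score (2·TP/(2·TP+FP+FN)):
  ADJ: TP=49, FP=8+1=9, FN=1+1=2 → 98/109 = 0.8991
  ADV: TP=15, FP=1+4=5, FN=8+9=17 → 30/52 = 0.5769
  DET: TP=34, FP=1+9=10, FN=1+4=5 → 68/83 = 0.8193
Macro-F1 score = mean = (0.8991 + 0.5769 + 0.8193) / 3 = 0.765

0.765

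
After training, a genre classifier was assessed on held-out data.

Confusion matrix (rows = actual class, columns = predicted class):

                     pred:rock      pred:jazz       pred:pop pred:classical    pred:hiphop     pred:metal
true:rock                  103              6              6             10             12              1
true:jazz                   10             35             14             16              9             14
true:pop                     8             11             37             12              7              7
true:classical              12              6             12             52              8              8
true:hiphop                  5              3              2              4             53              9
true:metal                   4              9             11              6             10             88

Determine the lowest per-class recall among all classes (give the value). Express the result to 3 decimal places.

0.357

Per-class recall (TP/(TP+FN)):
  rock: TP=103, FN=6+6+10+12+1=35 → 103/138 = 0.7464
  jazz: TP=35, FN=10+14+16+9+14=63 → 35/98 = 0.3571
  pop: TP=37, FN=8+11+12+7+7=45 → 37/82 = 0.4512
  classical: TP=52, FN=12+6+12+8+8=46 → 52/98 = 0.5306
  hiphop: TP=53, FN=5+3+2+4+9=23 → 53/76 = 0.6974
  metal: TP=88, FN=4+9+11+6+10=40 → 88/128 = 0.6875
Lowest is class 'jazz' with recall = 0.357.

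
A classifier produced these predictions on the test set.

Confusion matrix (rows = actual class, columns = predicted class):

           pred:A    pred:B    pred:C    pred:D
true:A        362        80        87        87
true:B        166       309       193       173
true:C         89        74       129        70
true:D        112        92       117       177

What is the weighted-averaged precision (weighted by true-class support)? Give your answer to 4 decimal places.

Per-class precision (TP/(TP+FP)):
  A: TP=362, FP=166+89+112=367 → 362/729 = 0.49657
  B: TP=309, FP=80+74+92=246 → 309/555 = 0.55676
  C: TP=129, FP=87+193+117=397 → 129/526 = 0.24525
  D: TP=177, FP=87+173+70=330 → 177/507 = 0.34911
Weighted-precision = Σ (supportᵢ/N)·precisionᵢ with N=2317: (616/2317)·0.49657 + (841/2317)·0.55676 + (362/2317)·0.24525 + (498/2317)·0.34911 = 0.4475

0.4475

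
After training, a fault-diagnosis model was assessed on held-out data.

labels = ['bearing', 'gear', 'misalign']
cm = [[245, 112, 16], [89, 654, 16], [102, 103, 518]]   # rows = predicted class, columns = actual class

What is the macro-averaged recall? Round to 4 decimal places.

0.7521

Per-class recall (TP/(TP+FN)):
  bearing: TP=245, FN=89+102=191 → 245/436 = 0.56193
  gear: TP=654, FN=112+103=215 → 654/869 = 0.75259
  misalign: TP=518, FN=16+16=32 → 518/550 = 0.94182
Macro-recall = mean = (0.56193 + 0.75259 + 0.94182) / 3 = 0.7521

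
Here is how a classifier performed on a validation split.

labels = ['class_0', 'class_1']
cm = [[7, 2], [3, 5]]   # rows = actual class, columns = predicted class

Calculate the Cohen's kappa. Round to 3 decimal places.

Observed agreement pₒ = trace/N = 12/17 = 0.7059
Expected agreement pₑ = Σ (rowᵢ·colᵢ)/N² = (9·10 + 8·7)/17² = 0.5052
κ = (pₒ − pₑ)/(1 − pₑ) = (0.7059 − 0.5052)/(1 − 0.5052) = 0.406

0.406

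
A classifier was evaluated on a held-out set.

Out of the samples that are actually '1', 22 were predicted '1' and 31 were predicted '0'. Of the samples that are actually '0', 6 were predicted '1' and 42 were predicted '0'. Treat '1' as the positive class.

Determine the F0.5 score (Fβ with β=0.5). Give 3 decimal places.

Fβ = (1+β²)·TP / ((1+β²)·TP + β²·FN + FP), with β²=1/4
= 1.25·22 / (1.25·22 + 0.25·31 + 6) = 0.667

0.667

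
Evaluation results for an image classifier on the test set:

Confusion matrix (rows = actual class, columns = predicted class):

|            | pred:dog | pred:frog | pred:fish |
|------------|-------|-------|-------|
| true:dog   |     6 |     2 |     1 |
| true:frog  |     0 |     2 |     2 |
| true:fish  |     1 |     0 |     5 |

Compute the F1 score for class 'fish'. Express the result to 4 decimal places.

Take TP from the diagonal, FP from the rest of the 'fish' prediction marginal, FN from the rest of the 'fish' actual marginal.
F1 score = 2·TP/(2·TP+FP+FN).
fish: TP=5, FP=1+2=3, FN=1+0=1 → 10/14 = 0.71429

0.7143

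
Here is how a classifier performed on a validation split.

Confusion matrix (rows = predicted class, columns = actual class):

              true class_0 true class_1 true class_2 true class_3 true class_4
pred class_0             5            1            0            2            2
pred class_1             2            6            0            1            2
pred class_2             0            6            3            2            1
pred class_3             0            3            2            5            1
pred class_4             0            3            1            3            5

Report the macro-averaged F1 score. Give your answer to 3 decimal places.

Per-class F1 score (2·TP/(2·TP+FP+FN)):
  class_0: TP=5, FP=1+0+2+2=5, FN=2+0+0+0=2 → 10/17 = 0.5882
  class_1: TP=6, FP=2+0+1+2=5, FN=1+6+3+3=13 → 12/30 = 0.4000
  class_2: TP=3, FP=0+6+2+1=9, FN=0+0+2+1=3 → 6/18 = 0.3333
  class_3: TP=5, FP=0+3+2+1=6, FN=2+1+2+3=8 → 10/24 = 0.4167
  class_4: TP=5, FP=0+3+1+3=7, FN=2+2+1+1=6 → 10/23 = 0.4348
Macro-F1 score = mean = (0.5882 + 0.4000 + 0.3333 + 0.4167 + 0.4348) / 5 = 0.435

0.435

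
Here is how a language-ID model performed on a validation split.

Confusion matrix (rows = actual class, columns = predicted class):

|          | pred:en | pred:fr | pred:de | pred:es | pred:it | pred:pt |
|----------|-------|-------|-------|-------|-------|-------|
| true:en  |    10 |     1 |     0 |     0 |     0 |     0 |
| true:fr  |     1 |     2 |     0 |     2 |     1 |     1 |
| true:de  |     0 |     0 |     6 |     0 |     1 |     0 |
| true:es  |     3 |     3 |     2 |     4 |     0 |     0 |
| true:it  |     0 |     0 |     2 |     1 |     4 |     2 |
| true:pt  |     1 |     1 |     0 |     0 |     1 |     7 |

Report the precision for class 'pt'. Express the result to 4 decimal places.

One-vs-rest for 'pt': TP = diagonal; FP = other classes predicted 'pt'; FN = 'pt' predicted as other.
precision = TP/(TP+FP).
pt: TP=7, FP=0+1+0+0+2=3 → 7/10 = 0.70000

0.7000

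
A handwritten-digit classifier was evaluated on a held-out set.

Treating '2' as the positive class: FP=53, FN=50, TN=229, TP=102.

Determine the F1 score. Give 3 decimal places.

0.664

Precision = TP/(TP+FP) = 102/155 = 0.6581
Recall = TP/(TP+FN) = 102/152 = 0.6711
F1 = 2·TP/(2·TP+FP+FN) = 204/307 = 0.664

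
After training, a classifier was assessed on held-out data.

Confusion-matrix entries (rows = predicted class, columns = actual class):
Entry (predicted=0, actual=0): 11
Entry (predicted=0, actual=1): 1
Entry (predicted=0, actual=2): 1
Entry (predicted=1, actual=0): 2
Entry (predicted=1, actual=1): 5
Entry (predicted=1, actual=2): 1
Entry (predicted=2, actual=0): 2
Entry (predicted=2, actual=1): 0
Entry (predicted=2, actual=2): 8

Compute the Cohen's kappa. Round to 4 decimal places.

Observed agreement pₒ = trace/N = 24/31 = 0.77419
Expected agreement pₑ = Σ (rowᵢ·colᵢ)/N² = (15·13 + 6·8 + 10·10)/31² = 0.35692
κ = (pₒ − pₑ)/(1 − pₑ) = (0.77419 − 0.35692)/(1 − 0.35692) = 0.6489

0.6489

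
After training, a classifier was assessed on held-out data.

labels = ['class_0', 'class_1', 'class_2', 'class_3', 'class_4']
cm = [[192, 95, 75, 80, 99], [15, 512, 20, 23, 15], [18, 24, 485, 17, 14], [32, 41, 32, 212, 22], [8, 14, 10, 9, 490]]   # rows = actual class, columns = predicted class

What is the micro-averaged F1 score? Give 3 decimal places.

Micro-averaging pools counts across classes: ΣTP=1891, ΣFP=663, ΣFN=663.
Micro-F1 score = 2·TP/(2·TP+FP+FN) on pooled counts = 0.740 (equals overall accuracy in single-label multiclass).

0.740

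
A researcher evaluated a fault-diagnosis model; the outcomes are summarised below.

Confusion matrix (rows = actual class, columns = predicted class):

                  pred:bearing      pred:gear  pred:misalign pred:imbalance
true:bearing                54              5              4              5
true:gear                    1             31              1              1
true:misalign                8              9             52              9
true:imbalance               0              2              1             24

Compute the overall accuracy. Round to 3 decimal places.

Accuracy = trace / total = (54+31+52+24=161) / 207 = 161/207 = 0.778

0.778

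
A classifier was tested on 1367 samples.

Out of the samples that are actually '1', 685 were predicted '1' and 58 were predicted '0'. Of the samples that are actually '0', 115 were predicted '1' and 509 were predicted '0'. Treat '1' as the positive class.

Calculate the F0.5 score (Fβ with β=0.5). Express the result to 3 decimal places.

Fβ = (1+β²)·TP / ((1+β²)·TP + β²·FN + FP), with β²=1/4
= 1.25·685 / (1.25·685 + 0.25·58 + 115) = 0.869

0.869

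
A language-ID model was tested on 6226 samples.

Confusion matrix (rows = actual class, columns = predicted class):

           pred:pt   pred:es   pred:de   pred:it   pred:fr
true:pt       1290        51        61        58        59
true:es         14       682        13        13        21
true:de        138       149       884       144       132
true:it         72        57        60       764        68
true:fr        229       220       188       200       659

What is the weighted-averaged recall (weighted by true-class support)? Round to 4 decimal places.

0.6873

Per-class recall (TP/(TP+FN)):
  pt: TP=1290, FN=51+61+58+59=229 → 1290/1519 = 0.84924
  es: TP=682, FN=14+13+13+21=61 → 682/743 = 0.91790
  de: TP=884, FN=138+149+144+132=563 → 884/1447 = 0.61092
  it: TP=764, FN=72+57+60+68=257 → 764/1021 = 0.74829
  fr: TP=659, FN=229+220+188+200=837 → 659/1496 = 0.44051
Weighted-recall = Σ (supportᵢ/N)·recallᵢ with N=6226: (1519/6226)·0.84924 + (743/6226)·0.91790 + (1447/6226)·0.61092 + (1021/6226)·0.74829 + (1496/6226)·0.44051 = 0.6873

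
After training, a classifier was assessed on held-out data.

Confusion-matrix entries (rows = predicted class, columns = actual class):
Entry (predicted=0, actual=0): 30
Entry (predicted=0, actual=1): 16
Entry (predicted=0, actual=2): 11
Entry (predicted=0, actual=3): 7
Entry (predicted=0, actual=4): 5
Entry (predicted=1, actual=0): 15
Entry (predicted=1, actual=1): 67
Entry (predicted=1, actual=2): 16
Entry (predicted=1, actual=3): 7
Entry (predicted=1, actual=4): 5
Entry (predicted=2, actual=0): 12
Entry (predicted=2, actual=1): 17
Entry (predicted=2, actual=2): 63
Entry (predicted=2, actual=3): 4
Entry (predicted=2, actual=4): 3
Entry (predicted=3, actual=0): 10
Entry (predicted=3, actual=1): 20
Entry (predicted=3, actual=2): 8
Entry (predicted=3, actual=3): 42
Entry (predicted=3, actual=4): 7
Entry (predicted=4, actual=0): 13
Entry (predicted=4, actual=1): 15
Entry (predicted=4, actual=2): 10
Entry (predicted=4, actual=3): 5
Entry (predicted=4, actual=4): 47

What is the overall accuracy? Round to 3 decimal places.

Accuracy = trace / total = (30+67+63+42+47=249) / 455 = 249/455 = 0.547

0.547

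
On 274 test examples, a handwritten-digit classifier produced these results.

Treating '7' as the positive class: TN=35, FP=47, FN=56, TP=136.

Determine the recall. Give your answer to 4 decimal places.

Recall = TP/(TP+FN) = 136/(136+56) = 136/192 = 0.7083

0.7083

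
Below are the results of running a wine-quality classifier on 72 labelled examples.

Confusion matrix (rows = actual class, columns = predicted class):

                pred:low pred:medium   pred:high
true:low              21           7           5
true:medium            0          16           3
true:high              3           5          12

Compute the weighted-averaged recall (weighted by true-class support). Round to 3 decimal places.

Per-class recall (TP/(TP+FN)):
  low: TP=21, FN=7+5=12 → 21/33 = 0.6364
  medium: TP=16, FN=0+3=3 → 16/19 = 0.8421
  high: TP=12, FN=3+5=8 → 12/20 = 0.6000
Weighted-recall = Σ (supportᵢ/N)·recallᵢ with N=72: (33/72)·0.6364 + (19/72)·0.8421 + (20/72)·0.6000 = 0.681

0.681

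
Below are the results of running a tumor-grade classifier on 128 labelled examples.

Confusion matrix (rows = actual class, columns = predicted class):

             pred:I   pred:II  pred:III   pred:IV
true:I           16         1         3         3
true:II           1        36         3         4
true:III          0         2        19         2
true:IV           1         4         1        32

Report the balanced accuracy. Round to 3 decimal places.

Balanced accuracy = mean of per-class recall.
  I: recall = 16/23 = 0.6957
  II: recall = 36/44 = 0.8182
  III: recall = 19/23 = 0.8261
  IV: recall = 32/38 = 0.8421
Mean = (0.6957 + 0.8182 + 0.8261 + 0.8421) / 4 = 0.796

0.796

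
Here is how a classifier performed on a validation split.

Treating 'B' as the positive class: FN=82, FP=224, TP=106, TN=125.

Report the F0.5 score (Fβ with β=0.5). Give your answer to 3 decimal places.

0.351

Fβ = (1+β²)·TP / ((1+β²)·TP + β²·FN + FP), with β²=1/4
= 1.25·106 / (1.25·106 + 0.25·82 + 224) = 0.351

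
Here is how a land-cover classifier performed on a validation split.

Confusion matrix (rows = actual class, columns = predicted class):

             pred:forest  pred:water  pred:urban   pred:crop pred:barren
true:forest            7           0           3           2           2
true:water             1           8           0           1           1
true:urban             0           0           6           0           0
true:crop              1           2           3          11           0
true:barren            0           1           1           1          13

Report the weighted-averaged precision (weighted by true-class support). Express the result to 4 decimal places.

Per-class precision (TP/(TP+FP)):
  forest: TP=7, FP=1+0+1+0=2 → 7/9 = 0.77778
  water: TP=8, FP=0+0+2+1=3 → 8/11 = 0.72727
  urban: TP=6, FP=3+0+3+1=7 → 6/13 = 0.46154
  crop: TP=11, FP=2+1+0+1=4 → 11/15 = 0.73333
  barren: TP=13, FP=2+1+0+0=3 → 13/16 = 0.81250
Weighted-precision = Σ (supportᵢ/N)·precisionᵢ with N=64: (14/64)·0.77778 + (11/64)·0.72727 + (6/64)·0.46154 + (17/64)·0.73333 + (16/64)·0.81250 = 0.7363

0.7363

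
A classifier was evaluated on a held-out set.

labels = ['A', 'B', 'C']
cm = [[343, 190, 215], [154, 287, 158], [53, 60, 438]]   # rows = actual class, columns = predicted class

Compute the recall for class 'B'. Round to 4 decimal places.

0.4791

One-vs-rest for 'B': TP = diagonal; FP = other classes predicted 'B'; FN = 'B' predicted as other.
recall = TP/(TP+FN).
B: TP=287, FN=154+158=312 → 287/599 = 0.47913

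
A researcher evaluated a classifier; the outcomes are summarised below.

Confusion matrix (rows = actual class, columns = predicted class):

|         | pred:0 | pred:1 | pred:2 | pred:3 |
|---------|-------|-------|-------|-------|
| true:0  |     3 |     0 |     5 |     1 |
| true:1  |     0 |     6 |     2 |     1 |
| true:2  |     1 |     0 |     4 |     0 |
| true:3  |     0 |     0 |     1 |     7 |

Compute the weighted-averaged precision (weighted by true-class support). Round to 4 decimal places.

0.7625

Per-class precision (TP/(TP+FP)):
  0: TP=3, FP=0+1+0=1 → 3/4 = 0.75000
  1: TP=6, FP=0+0+0=0 → 6/6 = 1.00000
  2: TP=4, FP=5+2+1=8 → 4/12 = 0.33333
  3: TP=7, FP=1+1+0=2 → 7/9 = 0.77778
Weighted-precision = Σ (supportᵢ/N)·precisionᵢ with N=31: (9/31)·0.75000 + (9/31)·1.00000 + (5/31)·0.33333 + (8/31)·0.77778 = 0.7625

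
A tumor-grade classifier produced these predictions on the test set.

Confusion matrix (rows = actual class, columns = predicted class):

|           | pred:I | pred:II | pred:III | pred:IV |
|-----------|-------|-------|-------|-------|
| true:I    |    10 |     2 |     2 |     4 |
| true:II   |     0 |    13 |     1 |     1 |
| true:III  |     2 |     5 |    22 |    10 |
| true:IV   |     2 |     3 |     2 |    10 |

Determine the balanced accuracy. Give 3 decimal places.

Balanced accuracy = mean of per-class recall.
  I: recall = 10/18 = 0.5556
  II: recall = 13/15 = 0.8667
  III: recall = 22/39 = 0.5641
  IV: recall = 10/17 = 0.5882
Mean = (0.5556 + 0.8667 + 0.5641 + 0.5882) / 4 = 0.644

0.644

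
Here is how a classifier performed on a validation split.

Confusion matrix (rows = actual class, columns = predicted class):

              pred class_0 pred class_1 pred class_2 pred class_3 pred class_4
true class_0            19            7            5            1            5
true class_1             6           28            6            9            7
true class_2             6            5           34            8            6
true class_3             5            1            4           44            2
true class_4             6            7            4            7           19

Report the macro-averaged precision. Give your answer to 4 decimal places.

Per-class precision (TP/(TP+FP)):
  class_0: TP=19, FP=6+6+5+6=23 → 19/42 = 0.45238
  class_1: TP=28, FP=7+5+1+7=20 → 28/48 = 0.58333
  class_2: TP=34, FP=5+6+4+4=19 → 34/53 = 0.64151
  class_3: TP=44, FP=1+9+8+7=25 → 44/69 = 0.63768
  class_4: TP=19, FP=5+7+6+2=20 → 19/39 = 0.48718
Macro-precision = mean = (0.45238 + 0.58333 + 0.64151 + 0.63768 + 0.48718) / 5 = 0.5604

0.5604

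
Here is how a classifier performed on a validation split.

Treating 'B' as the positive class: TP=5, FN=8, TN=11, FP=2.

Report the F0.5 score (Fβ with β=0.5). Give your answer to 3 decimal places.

0.610

Fβ = (1+β²)·TP / ((1+β²)·TP + β²·FN + FP), with β²=1/4
= 1.25·5 / (1.25·5 + 0.25·8 + 2) = 0.610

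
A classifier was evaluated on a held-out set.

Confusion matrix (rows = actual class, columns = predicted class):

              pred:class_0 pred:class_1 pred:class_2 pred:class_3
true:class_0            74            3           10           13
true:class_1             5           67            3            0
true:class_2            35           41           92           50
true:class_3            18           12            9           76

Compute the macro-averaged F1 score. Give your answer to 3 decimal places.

Per-class F1 score (2·TP/(2·TP+FP+FN)):
  class_0: TP=74, FP=5+35+18=58, FN=3+10+13=26 → 148/232 = 0.6379
  class_1: TP=67, FP=3+41+12=56, FN=5+3+0=8 → 134/198 = 0.6768
  class_2: TP=92, FP=10+3+9=22, FN=35+41+50=126 → 184/332 = 0.5542
  class_3: TP=76, FP=13+0+50=63, FN=18+12+9=39 → 152/254 = 0.5984
Macro-F1 score = mean = (0.6379 + 0.6768 + 0.5542 + 0.5984) / 4 = 0.617

0.617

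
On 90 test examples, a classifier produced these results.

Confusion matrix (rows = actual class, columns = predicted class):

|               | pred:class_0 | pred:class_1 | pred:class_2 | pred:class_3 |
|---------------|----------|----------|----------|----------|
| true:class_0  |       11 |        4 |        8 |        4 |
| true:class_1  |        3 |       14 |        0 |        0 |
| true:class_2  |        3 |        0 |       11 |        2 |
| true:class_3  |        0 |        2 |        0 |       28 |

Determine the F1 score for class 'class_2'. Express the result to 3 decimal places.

One-vs-rest for 'class_2': TP = diagonal; FP = other classes predicted 'class_2'; FN = 'class_2' predicted as other.
F1 score = 2·TP/(2·TP+FP+FN).
class_2: TP=11, FP=8+0+0=8, FN=3+0+2=5 → 22/35 = 0.6286

0.629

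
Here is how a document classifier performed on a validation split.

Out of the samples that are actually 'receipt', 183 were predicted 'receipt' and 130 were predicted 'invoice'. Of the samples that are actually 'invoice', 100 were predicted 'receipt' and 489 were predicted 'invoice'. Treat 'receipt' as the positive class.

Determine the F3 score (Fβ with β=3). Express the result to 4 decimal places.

0.5903

Fβ = (1+β²)·TP / ((1+β²)·TP + β²·FN + FP), with β²=9
= 10·183 / (10·183 + 9·130 + 100) = 0.5903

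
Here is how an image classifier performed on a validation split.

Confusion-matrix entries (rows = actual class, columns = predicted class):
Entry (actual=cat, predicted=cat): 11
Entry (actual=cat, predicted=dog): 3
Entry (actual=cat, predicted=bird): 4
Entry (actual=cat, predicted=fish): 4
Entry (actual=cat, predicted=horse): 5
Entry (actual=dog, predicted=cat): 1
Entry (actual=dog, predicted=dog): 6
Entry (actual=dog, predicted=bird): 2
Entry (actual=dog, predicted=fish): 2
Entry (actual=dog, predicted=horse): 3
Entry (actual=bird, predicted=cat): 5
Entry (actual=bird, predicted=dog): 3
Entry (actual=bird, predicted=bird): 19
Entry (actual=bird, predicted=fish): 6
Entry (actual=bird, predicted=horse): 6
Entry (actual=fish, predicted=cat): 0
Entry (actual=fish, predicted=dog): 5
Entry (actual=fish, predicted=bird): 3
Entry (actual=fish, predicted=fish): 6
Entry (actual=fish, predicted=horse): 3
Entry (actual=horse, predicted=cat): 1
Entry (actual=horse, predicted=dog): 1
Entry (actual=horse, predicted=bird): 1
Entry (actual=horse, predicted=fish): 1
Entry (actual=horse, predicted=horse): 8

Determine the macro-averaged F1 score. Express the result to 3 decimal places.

0.438

Per-class F1 score (2·TP/(2·TP+FP+FN)):
  cat: TP=11, FP=1+5+0+1=7, FN=3+4+4+5=16 → 22/45 = 0.4889
  dog: TP=6, FP=3+3+5+1=12, FN=1+2+2+3=8 → 12/32 = 0.3750
  bird: TP=19, FP=4+2+3+1=10, FN=5+3+6+6=20 → 38/68 = 0.5588
  fish: TP=6, FP=4+2+6+1=13, FN=0+5+3+3=11 → 12/36 = 0.3333
  horse: TP=8, FP=5+3+6+3=17, FN=1+1+1+1=4 → 16/37 = 0.4324
Macro-F1 score = mean = (0.4889 + 0.3750 + 0.5588 + 0.3333 + 0.4324) / 5 = 0.438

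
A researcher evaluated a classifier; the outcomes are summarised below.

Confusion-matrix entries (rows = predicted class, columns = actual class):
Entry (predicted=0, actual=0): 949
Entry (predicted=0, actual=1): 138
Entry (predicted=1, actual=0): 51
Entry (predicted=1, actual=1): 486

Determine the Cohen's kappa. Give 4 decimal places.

0.7474

Observed agreement pₒ = trace/N = 1435/1624 = 0.88362
Expected agreement pₑ = Σ (rowᵢ·colᵢ)/N² = (1000·1087 + 624·537)/1624² = 0.53921
κ = (pₒ − pₑ)/(1 − pₑ) = (0.88362 − 0.53921)/(1 − 0.53921) = 0.7474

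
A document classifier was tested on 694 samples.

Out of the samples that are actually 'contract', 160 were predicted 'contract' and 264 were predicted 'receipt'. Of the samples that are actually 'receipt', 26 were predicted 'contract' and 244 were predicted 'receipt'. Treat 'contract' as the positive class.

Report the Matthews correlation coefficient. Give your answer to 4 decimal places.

MCC = (TP·TN − FP·FN) / √((TP+FP)(TP+FN)(TN+FP)(TN+FN))
Numerator = 160·244 − 26·264 = 32176
Denominator = √(186·424·270·508) = √10816986240 = 104004.7414
MCC = 32176 / 104004.7414 = 0.3094

0.3094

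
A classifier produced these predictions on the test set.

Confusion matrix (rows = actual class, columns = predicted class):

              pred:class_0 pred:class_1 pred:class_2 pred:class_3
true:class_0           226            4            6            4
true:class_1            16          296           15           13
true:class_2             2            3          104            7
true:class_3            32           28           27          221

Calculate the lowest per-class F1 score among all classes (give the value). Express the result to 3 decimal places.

0.776

Per-class F1 score (2·TP/(2·TP+FP+FN)):
  class_0: TP=226, FP=16+2+32=50, FN=4+6+4=14 → 452/516 = 0.8760
  class_1: TP=296, FP=4+3+28=35, FN=16+15+13=44 → 592/671 = 0.8823
  class_2: TP=104, FP=6+15+27=48, FN=2+3+7=12 → 208/268 = 0.7761
  class_3: TP=221, FP=4+13+7=24, FN=32+28+27=87 → 442/553 = 0.7993
Lowest is class 'class_2' with F1 score = 0.776.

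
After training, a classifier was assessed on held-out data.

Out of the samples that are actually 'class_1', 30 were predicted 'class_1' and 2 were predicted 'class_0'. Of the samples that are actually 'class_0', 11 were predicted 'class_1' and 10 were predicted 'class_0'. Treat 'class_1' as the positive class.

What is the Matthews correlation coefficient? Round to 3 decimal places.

0.483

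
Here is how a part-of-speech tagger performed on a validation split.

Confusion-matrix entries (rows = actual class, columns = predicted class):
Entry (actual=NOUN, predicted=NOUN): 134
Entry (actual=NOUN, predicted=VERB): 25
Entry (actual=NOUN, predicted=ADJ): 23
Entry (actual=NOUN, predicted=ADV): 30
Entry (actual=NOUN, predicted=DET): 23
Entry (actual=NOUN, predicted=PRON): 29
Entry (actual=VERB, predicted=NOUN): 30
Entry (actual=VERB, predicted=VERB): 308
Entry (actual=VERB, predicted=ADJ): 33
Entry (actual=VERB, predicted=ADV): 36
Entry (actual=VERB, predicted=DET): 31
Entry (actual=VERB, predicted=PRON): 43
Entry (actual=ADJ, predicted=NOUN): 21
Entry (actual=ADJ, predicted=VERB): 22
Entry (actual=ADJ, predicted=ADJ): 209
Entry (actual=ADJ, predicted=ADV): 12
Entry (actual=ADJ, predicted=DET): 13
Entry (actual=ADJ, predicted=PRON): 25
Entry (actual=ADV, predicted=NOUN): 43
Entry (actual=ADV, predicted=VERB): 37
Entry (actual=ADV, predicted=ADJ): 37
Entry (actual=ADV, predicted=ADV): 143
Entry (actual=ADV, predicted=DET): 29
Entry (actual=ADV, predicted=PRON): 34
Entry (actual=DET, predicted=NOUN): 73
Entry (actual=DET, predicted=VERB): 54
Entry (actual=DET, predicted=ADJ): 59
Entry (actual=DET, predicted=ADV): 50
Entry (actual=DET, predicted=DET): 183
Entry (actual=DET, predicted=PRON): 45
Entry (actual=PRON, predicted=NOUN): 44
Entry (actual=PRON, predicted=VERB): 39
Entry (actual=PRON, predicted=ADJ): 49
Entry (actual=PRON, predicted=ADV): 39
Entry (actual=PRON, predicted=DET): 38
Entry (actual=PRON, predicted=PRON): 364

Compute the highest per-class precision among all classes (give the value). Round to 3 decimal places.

0.674

Per-class precision (TP/(TP+FP)):
  NOUN: TP=134, FP=30+21+43+73+44=211 → 134/345 = 0.3884
  VERB: TP=308, FP=25+22+37+54+39=177 → 308/485 = 0.6351
  ADJ: TP=209, FP=23+33+37+59+49=201 → 209/410 = 0.5098
  ADV: TP=143, FP=30+36+12+50+39=167 → 143/310 = 0.4613
  DET: TP=183, FP=23+31+13+29+38=134 → 183/317 = 0.5773
  PRON: TP=364, FP=29+43+25+34+45=176 → 364/540 = 0.6741
Highest is class 'PRON' with precision = 0.674.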